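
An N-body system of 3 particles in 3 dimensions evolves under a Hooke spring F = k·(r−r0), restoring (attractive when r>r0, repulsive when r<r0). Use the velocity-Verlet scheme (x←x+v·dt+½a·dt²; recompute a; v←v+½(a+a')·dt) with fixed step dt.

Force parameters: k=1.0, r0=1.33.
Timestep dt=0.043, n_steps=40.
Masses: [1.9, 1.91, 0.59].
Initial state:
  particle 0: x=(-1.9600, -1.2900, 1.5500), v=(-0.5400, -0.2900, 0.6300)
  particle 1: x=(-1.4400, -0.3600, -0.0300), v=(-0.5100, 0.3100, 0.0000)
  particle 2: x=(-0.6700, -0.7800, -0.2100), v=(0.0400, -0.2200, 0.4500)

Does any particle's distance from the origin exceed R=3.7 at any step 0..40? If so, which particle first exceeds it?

step 0: x0=(-1.9600, -1.2900, 1.5500) x1=(-1.4400, -0.3600, -0.0300) x2=(-0.6700, -0.7800, -0.2100)
step 1: x0=(-1.9829, -1.3022, 1.5765) x1=(-1.4622, -0.3467, -0.0297) x2=(-0.6685, -0.7901, -0.1897)
step 2: x0=(-2.0051, -1.3140, 1.6018) x1=(-1.4849, -0.3335, -0.0289) x2=(-0.6676, -0.8015, -0.1673)
step 3: x0=(-2.0266, -1.3252, 1.6259) x1=(-1.5080, -0.3205, -0.0275) x2=(-0.6675, -0.8141, -0.1428)
step 4: x0=(-2.0474, -1.3359, 1.6487) x1=(-1.5317, -0.3075, -0.0255) x2=(-0.6682, -0.8280, -0.1160)
step 5: x0=(-2.0674, -1.3460, 1.6702) x1=(-1.5557, -0.2948, -0.0230) x2=(-0.6698, -0.8430, -0.0871)
step 6: x0=(-2.0867, -1.3555, 1.6905) x1=(-1.5802, -0.2823, -0.0198) x2=(-0.6726, -0.8592, -0.0559)
step 7: x0=(-2.1052, -1.3645, 1.7094) x1=(-1.6050, -0.2701, -0.0160) x2=(-0.6765, -0.8764, -0.0223)
step 8: x0=(-2.1230, -1.3729, 1.7270) x1=(-1.6302, -0.2581, -0.0117) x2=(-0.6818, -0.8947, 0.0134)
step 9: x0=(-2.1400, -1.3807, 1.7432) x1=(-1.6558, -0.2464, -0.0066) x2=(-0.6884, -0.9139, 0.0515)
step 10: x0=(-2.1562, -1.3879, 1.7581) x1=(-1.6816, -0.2350, -0.0010) x2=(-0.6966, -0.9340, 0.0918)
step 11: x0=(-2.1717, -1.3944, 1.7717) x1=(-1.7077, -0.2240, 0.0053) x2=(-0.7063, -0.9549, 0.1342)
step 12: x0=(-2.1864, -1.4004, 1.7840) x1=(-1.7340, -0.2134, 0.0122) x2=(-0.7177, -0.9765, 0.1788)
step 13: x0=(-2.2003, -1.4057, 1.7950) x1=(-1.7606, -0.2033, 0.0198) x2=(-0.7308, -0.9988, 0.2254)
step 14: x0=(-2.2136, -1.4104, 1.8047) x1=(-1.7873, -0.1935, 0.0281) x2=(-0.7457, -1.0216, 0.2740)
step 15: x0=(-2.2261, -1.4146, 1.8132) x1=(-1.8142, -0.1843, 0.0370) x2=(-0.7624, -1.0447, 0.3243)
step 16: x0=(-2.2379, -1.4181, 1.8204) x1=(-1.8412, -0.1755, 0.0467) x2=(-0.7810, -1.0682, 0.3764)
step 17: x0=(-2.2491, -1.4210, 1.8264) x1=(-1.8683, -0.1673, 0.0570) x2=(-0.8014, -1.0920, 0.4300)
step 18: x0=(-2.2597, -1.4233, 1.8313) x1=(-1.8954, -0.1596, 0.0681) x2=(-0.8237, -1.1158, 0.4851)
step 19: x0=(-2.2696, -1.4250, 1.8351) x1=(-1.9225, -0.1526, 0.0799) x2=(-0.8478, -1.1396, 0.5414)
step 20: x0=(-2.2790, -1.4261, 1.8378) x1=(-1.9497, -0.1461, 0.0924) x2=(-0.8739, -1.1633, 0.5988)
step 21: x0=(-2.2878, -1.4267, 1.8395) x1=(-1.9768, -0.1403, 0.1056) x2=(-0.9017, -1.1867, 0.6571)
step 22: x0=(-2.2961, -1.4267, 1.8402) x1=(-2.0039, -0.1351, 0.1196) x2=(-0.9313, -1.2098, 0.7161)
step 23: x0=(-2.3040, -1.4262, 1.8400) x1=(-2.0308, -0.1306, 0.1343) x2=(-0.9626, -1.2325, 0.7757)
step 24: x0=(-2.3115, -1.4252, 1.8389) x1=(-2.0577, -0.1268, 0.1498) x2=(-0.9955, -1.2546, 0.8357)
step 25: x0=(-2.3187, -1.4236, 1.8370) x1=(-2.0844, -0.1238, 0.1661) x2=(-1.0300, -1.2760, 0.8958)
step 26: x0=(-2.3255, -1.4216, 1.8343) x1=(-2.1110, -0.1214, 0.1831) x2=(-1.0659, -1.2967, 0.9559)
step 27: x0=(-2.3321, -1.4190, 1.8309) x1=(-2.1375, -0.1198, 0.2009) x2=(-1.1031, -1.3166, 1.0158)
step 28: x0=(-2.3385, -1.4160, 1.8268) x1=(-2.1637, -0.1189, 0.2195) x2=(-1.1416, -1.3356, 1.0753)
step 29: x0=(-2.3448, -1.4126, 1.8222) x1=(-2.1897, -0.1188, 0.2389) x2=(-1.1811, -1.3535, 1.1342)
step 30: x0=(-2.3510, -1.4087, 1.8170) x1=(-2.2156, -0.1195, 0.2590) x2=(-1.2215, -1.3704, 1.1924)
step 31: x0=(-2.3572, -1.4043, 1.8113) x1=(-2.2412, -0.1209, 0.2799) x2=(-1.2627, -1.3863, 1.2498)
step 32: x0=(-2.3635, -1.3996, 1.8051) x1=(-2.2665, -0.1231, 0.3015) x2=(-1.3046, -1.4009, 1.3061)
step 33: x0=(-2.3698, -1.3944, 1.7985) x1=(-2.2917, -0.1261, 0.3240) x2=(-1.3468, -1.4144, 1.3612)
step 34: x0=(-2.3763, -1.3888, 1.7916) x1=(-2.3165, -0.1298, 0.3472) x2=(-1.3894, -1.4267, 1.4151)
step 35: x0=(-2.3831, -1.3829, 1.7843) x1=(-2.3412, -0.1343, 0.3711) x2=(-1.4320, -1.4377, 1.4677)
step 36: x0=(-2.3901, -1.3766, 1.7767) x1=(-2.3655, -0.1396, 0.3958) x2=(-1.4745, -1.4475, 1.5189)
step 37: x0=(-2.3975, -1.3699, 1.7688) x1=(-2.3896, -0.1455, 0.4212) x2=(-1.5168, -1.4562, 1.5687)
step 38: x0=(-2.4053, -1.3628, 1.7607) x1=(-2.4134, -0.1523, 0.4472) x2=(-1.5587, -1.4636, 1.6170)
step 39: x0=(-2.4135, -1.3554, 1.7523) x1=(-2.4370, -0.1597, 0.4740) x2=(-1.6000, -1.4699, 1.6639)
step 40: x0=(-2.4223, -1.3477, 1.7436) x1=(-2.4603, -0.1678, 0.5015) x2=(-1.6405, -1.4752, 1.7095)

no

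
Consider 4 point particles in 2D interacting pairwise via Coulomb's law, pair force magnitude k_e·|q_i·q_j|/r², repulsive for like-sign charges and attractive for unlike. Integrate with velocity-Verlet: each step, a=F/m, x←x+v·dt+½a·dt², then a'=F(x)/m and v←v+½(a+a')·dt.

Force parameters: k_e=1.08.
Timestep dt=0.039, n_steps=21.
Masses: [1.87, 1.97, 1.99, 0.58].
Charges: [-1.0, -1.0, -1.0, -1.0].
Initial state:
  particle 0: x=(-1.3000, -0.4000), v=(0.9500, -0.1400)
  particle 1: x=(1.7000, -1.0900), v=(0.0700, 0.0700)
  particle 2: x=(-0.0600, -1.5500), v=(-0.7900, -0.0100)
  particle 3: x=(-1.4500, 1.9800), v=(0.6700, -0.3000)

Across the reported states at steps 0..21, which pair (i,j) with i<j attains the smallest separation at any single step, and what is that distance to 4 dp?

pair (0,2), distance 1.1685

step 0: x0=(-1.3000, -0.4000) x1=(1.7000, -1.0900) x2=(-0.0600, -1.5500) x3=(-1.4500, 1.9800)
step 1: x0=(-1.2631, -0.4054) x1=(1.7029, -1.0873) x2=(-0.0908, -1.5505) x3=(-1.4240, 1.9687)
step 2: x0=(-1.2265, -0.4107) x1=(1.7062, -1.0845) x2=(-0.1216, -1.5514) x3=(-1.3982, 1.9582)
step 3: x0=(-1.1903, -0.4160) x1=(1.7098, -1.0818) x2=(-0.1524, -1.5526) x3=(-1.3726, 1.9484)
step 4: x0=(-1.1543, -0.4210) x1=(1.7137, -1.0790) x2=(-0.1832, -1.5542) x3=(-1.3472, 1.9395)
step 5: x0=(-1.1188, -0.4259) x1=(1.7180, -1.0762) x2=(-0.2138, -1.5562) x3=(-1.3220, 1.9314)
step 6: x0=(-1.0835, -0.4306) x1=(1.7227, -1.0735) x2=(-0.2445, -1.5586) x3=(-1.2970, 1.9241)
step 7: x0=(-1.0487, -0.4351) x1=(1.7276, -1.0707) x2=(-0.2750, -1.5615) x3=(-1.2723, 1.9176)
step 8: x0=(-1.0141, -0.4394) x1=(1.7329, -1.0680) x2=(-0.3055, -1.5648) x3=(-1.2478, 1.9120)
step 9: x0=(-0.9800, -0.4433) x1=(1.7385, -1.0653) x2=(-0.3359, -1.5686) x3=(-1.2235, 1.9072)
step 10: x0=(-0.9462, -0.4469) x1=(1.7444, -1.0626) x2=(-0.3662, -1.5729) x3=(-1.1994, 1.9032)
step 11: x0=(-0.9127, -0.4502) x1=(1.7506, -1.0599) x2=(-0.3965, -1.5779) x3=(-1.1756, 1.9000)
step 12: x0=(-0.8796, -0.4531) x1=(1.7572, -1.0572) x2=(-0.4266, -1.5834) x3=(-1.1519, 1.8977)
step 13: x0=(-0.8468, -0.4555) x1=(1.7640, -1.0545) x2=(-0.4567, -1.5895) x3=(-1.1285, 1.8962)
step 14: x0=(-0.8143, -0.4575) x1=(1.7711, -1.0519) x2=(-0.4868, -1.5962) x3=(-1.1053, 1.8956)
step 15: x0=(-0.7821, -0.4591) x1=(1.7786, -1.0493) x2=(-0.5168, -1.6037) x3=(-1.0823, 1.8958)
step 16: x0=(-0.7501, -0.4601) x1=(1.7863, -1.0467) x2=(-0.5468, -1.6118) x3=(-1.0596, 1.8968)
step 17: x0=(-0.7183, -0.4606) x1=(1.7944, -1.0442) x2=(-0.5769, -1.6206) x3=(-1.0370, 1.8987)
step 18: x0=(-0.6867, -0.4606) x1=(1.8027, -1.0417) x2=(-0.6070, -1.6301) x3=(-1.0147, 1.9014)
step 19: x0=(-0.6553, -0.4601) x1=(1.8113, -1.0392) x2=(-0.6372, -1.6403) x3=(-0.9926, 1.9050)
step 20: x0=(-0.6240, -0.4591) x1=(1.8202, -1.0367) x2=(-0.6675, -1.6512) x3=(-0.9707, 1.9094)
step 21: x0=(-0.5928, -0.4576) x1=(1.8294, -1.0343) x2=(-0.6979, -1.6627) x3=(-0.9490, 1.9146)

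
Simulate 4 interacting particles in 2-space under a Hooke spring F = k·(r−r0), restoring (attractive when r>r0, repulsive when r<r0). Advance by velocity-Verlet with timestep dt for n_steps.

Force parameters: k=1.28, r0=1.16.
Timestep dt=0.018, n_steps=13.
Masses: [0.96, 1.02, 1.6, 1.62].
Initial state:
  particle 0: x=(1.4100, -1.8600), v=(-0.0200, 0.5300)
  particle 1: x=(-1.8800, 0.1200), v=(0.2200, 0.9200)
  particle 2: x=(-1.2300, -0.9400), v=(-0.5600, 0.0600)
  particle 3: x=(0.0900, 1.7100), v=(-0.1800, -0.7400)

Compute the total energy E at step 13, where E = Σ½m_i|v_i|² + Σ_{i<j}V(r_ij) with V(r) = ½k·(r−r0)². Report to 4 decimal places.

step 0: x0=(1.4100, -1.8600) x1=(-1.8800, 0.1200) x2=(-1.2300, -0.9400) x3=(0.0900, 1.7100)
step 1: x0=(1.4086, -1.8495) x1=(-1.8753, 0.1364) x2=(-1.2398, -0.9388) x3=(0.0866, 1.6960)
step 2: x0=(1.4052, -1.8371) x1=(-1.8693, 0.1526) x2=(-1.2490, -0.9372) x3=(0.0830, 1.6808)
step 3: x0=(1.3997, -1.8229) x1=(-1.8619, 0.1685) x2=(-1.2575, -0.9354) x3=(0.0792, 1.6644)
step 4: x0=(1.3921, -1.8067) x1=(-1.8532, 0.1842) x2=(-1.2655, -0.9333) x3=(0.0751, 1.6467)
step 5: x0=(1.3825, -1.7888) x1=(-1.8431, 0.1995) x2=(-1.2729, -0.9309) x3=(0.0708, 1.6279)
step 6: x0=(1.3709, -1.7690) x1=(-1.8316, 0.2146) x2=(-1.2797, -0.9282) x3=(0.0663, 1.6078)
step 7: x0=(1.3573, -1.7474) x1=(-1.8189, 0.2293) x2=(-1.2859, -0.9252) x3=(0.0615, 1.5866)
step 8: x0=(1.3417, -1.7241) x1=(-1.8048, 0.2437) x2=(-1.2915, -0.9219) x3=(0.0565, 1.5643)
step 9: x0=(1.3242, -1.6990) x1=(-1.7895, 0.2578) x2=(-1.2965, -0.9184) x3=(0.0513, 1.5409)
step 10: x0=(1.3047, -1.6722) x1=(-1.7730, 0.2716) x2=(-1.3009, -0.9145) x3=(0.0459, 1.5164)
step 11: x0=(1.2832, -1.6437) x1=(-1.7552, 0.2850) x2=(-1.3047, -0.9104) x3=(0.0403, 1.4908)
step 12: x0=(1.2599, -1.6136) x1=(-1.7362, 0.2981) x2=(-1.3080, -0.9060) x3=(0.0345, 1.4642)
step 13: x0=(1.2348, -1.5819) x1=(-1.7161, 0.3108) x2=(-1.3107, -0.9013) x3=(0.0284, 1.4366)
step 0 velocities: v0=(-0.0200, 0.5300) v1=(0.2200, 0.9200) v2=(-0.5600, 0.0600) v3=(-0.1800, -0.7400)
step 0: KE=1.3149, PE=14.0735, E=15.3885
step 13 velocities: v0=(-1.4466, 1.8037) v1=(1.1498, 0.6961) v2=(-0.1348, 0.2682) v3=(-0.3400, -1.5594)
step 13: KE=5.6228, PE=9.7642, E=15.3870

15.3870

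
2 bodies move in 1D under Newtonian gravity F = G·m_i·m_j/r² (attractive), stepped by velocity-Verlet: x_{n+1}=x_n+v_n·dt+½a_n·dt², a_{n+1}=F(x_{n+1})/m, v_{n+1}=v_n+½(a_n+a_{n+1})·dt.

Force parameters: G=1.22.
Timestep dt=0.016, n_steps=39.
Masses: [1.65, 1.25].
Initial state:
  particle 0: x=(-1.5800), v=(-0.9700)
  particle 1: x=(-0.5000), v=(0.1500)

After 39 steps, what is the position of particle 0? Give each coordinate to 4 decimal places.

step 0: x0=(-1.5800) x1=(-0.5000)
step 1: x0=(-1.5954) x1=(-0.4978)
step 2: x0=(-1.6104) x1=(-0.4961)
step 3: x0=(-1.6251) x1=(-0.4947)
step 4: x0=(-1.6395) x1=(-0.4938)
step 5: x0=(-1.6536) x1=(-0.4933)
step 6: x0=(-1.6674) x1=(-0.4931)
step 7: x0=(-1.6810) x1=(-0.4933)
step 8: x0=(-1.6942) x1=(-0.4939)
step 9: x0=(-1.7072) x1=(-0.4948)
step 10: x0=(-1.7200) x1=(-0.4961)
step 11: x0=(-1.7324) x1=(-0.4978)
step 12: x0=(-1.7446) x1=(-0.4997)
step 13: x0=(-1.7566) x1=(-0.5020)
step 14: x0=(-1.7683) x1=(-0.5047)
step 15: x0=(-1.7798) x1=(-0.5076)
step 16: x0=(-1.7910) x1=(-0.5109)
step 17: x0=(-1.8020) x1=(-0.5145)
step 18: x0=(-1.8127) x1=(-0.5184)
step 19: x0=(-1.8232) x1=(-0.5226)
step 20: x0=(-1.8335) x1=(-0.5271)
step 21: x0=(-1.8436) x1=(-0.5319)
step 22: x0=(-1.8534) x1=(-0.5370)
step 23: x0=(-1.8630) x1=(-0.5424)
step 24: x0=(-1.8724) x1=(-0.5481)
step 25: x0=(-1.8815) x1=(-0.5541)
step 26: x0=(-1.8905) x1=(-0.5604)
step 27: x0=(-1.8992) x1=(-0.5670)
step 28: x0=(-1.9077) x1=(-0.5739)
step 29: x0=(-1.9160) x1=(-0.5810)
step 30: x0=(-1.9240) x1=(-0.5885)
step 31: x0=(-1.9318) x1=(-0.5962)
step 32: x0=(-1.9395) x1=(-0.6043)
step 33: x0=(-1.9469) x1=(-0.6126)
step 34: x0=(-1.9540) x1=(-0.6212)
step 35: x0=(-1.9610) x1=(-0.6301)
step 36: x0=(-1.9677) x1=(-0.6393)
step 37: x0=(-1.9743) x1=(-0.6488)
step 38: x0=(-1.9806) x1=(-0.6585)
step 39: x0=(-1.9866) x1=(-0.6686)

(-1.9866)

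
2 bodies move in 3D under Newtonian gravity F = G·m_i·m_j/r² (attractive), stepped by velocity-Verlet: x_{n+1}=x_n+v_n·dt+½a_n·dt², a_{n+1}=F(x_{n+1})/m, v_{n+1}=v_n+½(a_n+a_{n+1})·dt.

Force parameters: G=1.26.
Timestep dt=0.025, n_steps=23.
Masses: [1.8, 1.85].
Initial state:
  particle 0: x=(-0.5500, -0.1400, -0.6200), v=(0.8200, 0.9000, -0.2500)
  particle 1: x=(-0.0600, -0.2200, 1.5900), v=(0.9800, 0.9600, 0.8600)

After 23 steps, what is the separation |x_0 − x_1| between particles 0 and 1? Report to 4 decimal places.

2.7805

step 0: x0=(-0.5500, -0.1400, -0.6200) x1=(-0.0600, -0.2200, 1.5900)
step 1: x0=(-0.5295, -0.1175, -0.6261) x1=(-0.0355, -0.1960, 1.6114)
step 2: x0=(-0.5089, -0.0950, -0.6320) x1=(-0.0111, -0.1720, 1.6325)
step 3: x0=(-0.4882, -0.0725, -0.6375) x1=(0.0132, -0.1480, 1.6533)
step 4: x0=(-0.4675, -0.0501, -0.6428) x1=(0.0375, -0.1239, 1.6739)
step 5: x0=(-0.4468, -0.0276, -0.6479) x1=(0.0618, -0.0999, 1.6943)
step 6: x0=(-0.4260, -0.0052, -0.6527) x1=(0.0860, -0.0758, 1.7144)
step 7: x0=(-0.4051, 0.0173, -0.6573) x1=(0.1101, -0.0518, 1.7342)
step 8: x0=(-0.3842, 0.0397, -0.6616) x1=(0.1342, -0.0277, 1.7539)
step 9: x0=(-0.3632, 0.0622, -0.6657) x1=(0.1583, -0.0037, 1.7733)
step 10: x0=(-0.3422, 0.0846, -0.6696) x1=(0.1823, 0.0204, 1.7925)
step 11: x0=(-0.3211, 0.1070, -0.6733) x1=(0.2062, 0.0445, 1.8114)
step 12: x0=(-0.3000, 0.1294, -0.6767) x1=(0.2301, 0.0686, 1.8302)
step 13: x0=(-0.2789, 0.1518, -0.6799) x1=(0.2540, 0.0927, 1.8487)
step 14: x0=(-0.2576, 0.1742, -0.6829) x1=(0.2778, 0.1168, 1.8671)
step 15: x0=(-0.2364, 0.1966, -0.6857) x1=(0.3016, 0.1409, 1.8852)
step 16: x0=(-0.2151, 0.2190, -0.6883) x1=(0.3253, 0.1650, 1.9032)
step 17: x0=(-0.1938, 0.2414, -0.6907) x1=(0.3490, 0.1891, 1.9209)
step 18: x0=(-0.1724, 0.2638, -0.6929) x1=(0.3726, 0.2132, 1.9384)
step 19: x0=(-0.1510, 0.2862, -0.6948) x1=(0.3963, 0.2373, 1.9558)
step 20: x0=(-0.1295, 0.3086, -0.6966) x1=(0.4198, 0.2614, 1.9729)
step 21: x0=(-0.1080, 0.3309, -0.6982) x1=(0.4434, 0.2855, 1.9899)
step 22: x0=(-0.0865, 0.3533, -0.6996) x1=(0.4668, 0.3096, 2.0067)
step 23: x0=(-0.0649, 0.3757, -0.7009) x1=(0.4903, 0.3338, 2.0233)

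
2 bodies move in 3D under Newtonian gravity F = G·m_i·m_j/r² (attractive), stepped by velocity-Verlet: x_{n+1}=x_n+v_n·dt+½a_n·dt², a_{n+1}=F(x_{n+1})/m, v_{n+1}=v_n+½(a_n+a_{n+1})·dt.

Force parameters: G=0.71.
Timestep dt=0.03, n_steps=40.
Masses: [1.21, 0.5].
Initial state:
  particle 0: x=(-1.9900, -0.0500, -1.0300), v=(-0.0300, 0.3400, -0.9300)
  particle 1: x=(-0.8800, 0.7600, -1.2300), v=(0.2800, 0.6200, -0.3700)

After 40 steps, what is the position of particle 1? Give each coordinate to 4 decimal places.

(-0.7697, 1.3355, -1.6762)

step 0: x0=(-1.9900, -0.0500, -1.0300) x1=(-0.8800, 0.7600, -1.2300)
step 1: x0=(-1.9908, -0.0398, -1.0579) x1=(-0.8718, 0.7785, -1.2411)
step 2: x0=(-1.9915, -0.0294, -1.0858) x1=(-0.8638, 0.7967, -1.2521)
step 3: x0=(-1.9921, -0.0190, -1.1138) x1=(-0.8562, 0.8148, -1.2631)
step 4: x0=(-1.9926, -0.0084, -1.1418) x1=(-0.8489, 0.8326, -1.2740)
step 5: x0=(-1.9929, 0.0022, -1.1698) x1=(-0.8419, 0.8501, -1.2849)
step 6: x0=(-1.9931, 0.0129, -1.1977) x1=(-0.8352, 0.8675, -1.2958)
step 7: x0=(-1.9931, 0.0237, -1.2258) x1=(-0.8288, 0.8846, -1.3066)
step 8: x0=(-1.9931, 0.0346, -1.2538) x1=(-0.8227, 0.9015, -1.3174)
step 9: x0=(-1.9929, 0.0456, -1.2818) x1=(-0.8169, 0.9182, -1.3282)
step 10: x0=(-1.9926, 0.0567, -1.3098) x1=(-0.8114, 0.9347, -1.3390)
step 11: x0=(-1.9922, 0.0678, -1.3378) x1=(-0.8062, 0.9510, -1.3498)
step 12: x0=(-1.9917, 0.0791, -1.3659) x1=(-0.8012, 0.9670, -1.3606)
step 13: x0=(-1.9911, 0.0904, -1.3939) x1=(-0.7965, 0.9829, -1.3714)
step 14: x0=(-1.9903, 0.1018, -1.4219) x1=(-0.7922, 0.9985, -1.3822)
step 15: x0=(-1.9894, 0.1134, -1.4500) x1=(-0.7880, 1.0139, -1.3930)
step 16: x0=(-1.9884, 0.1250, -1.4780) x1=(-0.7842, 1.0292, -1.4038)
step 17: x0=(-1.9874, 0.1366, -1.5060) x1=(-0.7806, 1.0442, -1.4146)
step 18: x0=(-1.9861, 0.1484, -1.5340) x1=(-0.7773, 1.0590, -1.4255)
step 19: x0=(-1.9848, 0.1602, -1.5620) x1=(-0.7743, 1.0736, -1.4363)
step 20: x0=(-1.9834, 0.1722, -1.5900) x1=(-0.7715, 1.0880, -1.4472)
step 21: x0=(-1.9819, 0.1842, -1.6179) x1=(-0.7690, 1.1023, -1.4582)
step 22: x0=(-1.9802, 0.1963, -1.6459) x1=(-0.7668, 1.1163, -1.4691)
step 23: x0=(-1.9785, 0.2084, -1.6738) x1=(-0.7648, 1.1301, -1.4801)
step 24: x0=(-1.9766, 0.2207, -1.7018) x1=(-0.7631, 1.1437, -1.4912)
step 25: x0=(-1.9746, 0.2330, -1.7297) x1=(-0.7616, 1.1572, -1.5023)
step 26: x0=(-1.9726, 0.2455, -1.7575) x1=(-0.7604, 1.1704, -1.5134)
step 27: x0=(-1.9704, 0.2579, -1.7854) x1=(-0.7595, 1.1834, -1.5246)
step 28: x0=(-1.9681, 0.2705, -1.8132) x1=(-0.7588, 1.1963, -1.5359)
step 29: x0=(-1.9657, 0.2832, -1.8411) x1=(-0.7583, 1.2089, -1.5472)
step 30: x0=(-1.9632, 0.2959, -1.8688) x1=(-0.7581, 1.2214, -1.5585)
step 31: x0=(-1.9606, 0.3087, -1.8966) x1=(-0.7582, 1.2337, -1.5700)
step 32: x0=(-1.9579, 0.3216, -1.9244) x1=(-0.7585, 1.2457, -1.5814)
step 33: x0=(-1.9551, 0.3346, -1.9521) x1=(-0.7590, 1.2576, -1.5930)
step 34: x0=(-1.9522, 0.3477, -1.9797) x1=(-0.7598, 1.2693, -1.6047)
step 35: x0=(-1.9492, 0.3608, -2.0074) x1=(-0.7609, 1.2808, -1.6164)
step 36: x0=(-1.9461, 0.3740, -2.0350) x1=(-0.7621, 1.2922, -1.6282)
step 37: x0=(-1.9429, 0.3873, -2.0626) x1=(-0.7637, 1.3033, -1.6401)
step 38: x0=(-1.9396, 0.4006, -2.0901) x1=(-0.7654, 1.3142, -1.6520)
step 39: x0=(-1.9362, 0.4141, -2.1176) x1=(-0.7675, 1.3250, -1.6641)
step 40: x0=(-1.9327, 0.4276, -2.1451) x1=(-0.7697, 1.3355, -1.6762)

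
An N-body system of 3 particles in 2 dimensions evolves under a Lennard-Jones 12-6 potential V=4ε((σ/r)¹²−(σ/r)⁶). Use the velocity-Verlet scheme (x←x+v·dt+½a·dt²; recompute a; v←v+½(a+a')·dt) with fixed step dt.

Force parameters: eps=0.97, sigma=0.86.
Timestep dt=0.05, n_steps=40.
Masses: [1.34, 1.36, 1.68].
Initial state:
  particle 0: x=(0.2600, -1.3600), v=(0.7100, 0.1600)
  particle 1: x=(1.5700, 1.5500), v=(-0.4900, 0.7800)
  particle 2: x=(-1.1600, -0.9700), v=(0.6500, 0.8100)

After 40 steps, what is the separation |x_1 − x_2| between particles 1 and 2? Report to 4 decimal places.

2.8332

step 0: x0=(0.2600, -1.3600) x1=(1.5700, 1.5500) x2=(-1.1600, -0.9700)
step 1: x0=(0.2950, -1.3519) x1=(1.5455, 1.5890) x2=(-1.1271, -0.9296)
step 2: x0=(0.3290, -1.3434) x1=(1.5210, 1.6280) x2=(-1.0934, -0.8895)
step 3: x0=(0.3620, -1.3347) x1=(1.4965, 1.6670) x2=(-1.0589, -0.8495)
step 4: x0=(0.3942, -1.3256) x1=(1.4720, 1.7060) x2=(-1.0238, -0.8099)
step 5: x0=(0.4255, -1.3162) x1=(1.4475, 1.7449) x2=(-0.9879, -0.7704)
step 6: x0=(0.4560, -1.3065) x1=(1.4229, 1.7839) x2=(-0.9514, -0.7313)
step 7: x0=(0.4856, -1.2965) x1=(1.3984, 1.8228) x2=(-0.9142, -0.6924)
step 8: x0=(0.5145, -1.2861) x1=(1.3739, 1.8618) x2=(-0.8764, -0.6537)
step 9: x0=(0.5426, -1.2754) x1=(1.3494, 1.9007) x2=(-0.8380, -0.6154)
step 10: x0=(0.5700, -1.2643) x1=(1.3248, 1.9397) x2=(-0.7990, -0.5773)
step 11: x0=(0.5966, -1.2528) x1=(1.3003, 1.9786) x2=(-0.7593, -0.5395)
step 12: x0=(0.6225, -1.2409) x1=(1.2758, 2.0175) x2=(-0.7191, -0.5020)
step 13: x0=(0.6476, -1.2286) x1=(1.2512, 2.0565) x2=(-0.6783, -0.4649)
step 14: x0=(0.6720, -1.2159) x1=(1.2267, 2.0954) x2=(-0.6370, -0.4281)
step 15: x0=(0.6957, -1.2028) x1=(1.2021, 2.1343) x2=(-0.5950, -0.3916)
step 16: x0=(0.7187, -1.1892) x1=(1.1776, 2.1732) x2=(-0.5525, -0.3555)
step 17: x0=(0.7409, -1.1751) x1=(1.1530, 2.2120) x2=(-0.5093, -0.3197)
step 18: x0=(0.7624, -1.1605) x1=(1.1284, 2.2509) x2=(-0.4656, -0.2844)
step 19: x0=(0.7832, -1.1454) x1=(1.1039, 2.2898) x2=(-0.4213, -0.2495)
step 20: x0=(0.8032, -1.1297) x1=(1.0793, 2.3286) x2=(-0.3763, -0.2150)
step 21: x0=(0.8224, -1.1134) x1=(1.0547, 2.3675) x2=(-0.3308, -0.1810)
step 22: x0=(0.8408, -1.0964) x1=(1.0301, 2.4063) x2=(-0.2846, -0.1475)
step 23: x0=(0.8584, -1.0788) x1=(1.0055, 2.4451) x2=(-0.2377, -0.1145)
step 24: x0=(0.8751, -1.0603) x1=(0.9809, 2.4839) x2=(-0.1902, -0.0822)
step 25: x0=(0.8909, -1.0411) x1=(0.9563, 2.5227) x2=(-0.1419, -0.0505)
step 26: x0=(0.9058, -1.0210) x1=(0.9317, 2.5615) x2=(-0.0929, -0.0195)
step 27: x0=(0.9197, -0.9999) x1=(0.9071, 2.6003) x2=(-0.0431, 0.0107)
step 28: x0=(0.9326, -0.9776) x1=(0.8825, 2.6390) x2=(0.0076, 0.0401)
step 29: x0=(0.9443, -0.9542) x1=(0.8579, 2.6778) x2=(0.0591, 0.0685)
step 30: x0=(0.9549, -0.9293) x1=(0.8333, 2.7165) x2=(0.1116, 0.0958)
step 31: x0=(0.9641, -0.9029) x1=(0.8087, 2.7552) x2=(0.1652, 0.1218)
step 32: x0=(0.9719, -0.8746) x1=(0.7840, 2.7938) x2=(0.2199, 0.1464)
step 33: x0=(0.9781, -0.8441) x1=(0.7594, 2.8325) x2=(0.2758, 0.1693)
step 34: x0=(0.9826, -0.8111) x1=(0.7348, 2.8712) x2=(0.3332, 0.1901)
step 35: x0=(0.9850, -0.7750) x1=(0.7101, 2.9098) x2=(0.3922, 0.2085)
step 36: x0=(0.9852, -0.7352) x1=(0.6855, 2.9484) x2=(0.4530, 0.2239)
step 37: x0=(0.9830, -0.6911) x1=(0.6608, 2.9870) x2=(0.5157, 0.2360)
step 38: x0=(0.9787, -0.6427) x1=(0.6362, 3.0256) x2=(0.5801, 0.2446)
step 39: x0=(0.9739, -0.5935) x1=(0.6115, 3.0641) x2=(0.6448, 0.2525)
step 40: x0=(0.9748, -0.5586) x1=(0.5869, 3.1027) x2=(0.7050, 0.2720)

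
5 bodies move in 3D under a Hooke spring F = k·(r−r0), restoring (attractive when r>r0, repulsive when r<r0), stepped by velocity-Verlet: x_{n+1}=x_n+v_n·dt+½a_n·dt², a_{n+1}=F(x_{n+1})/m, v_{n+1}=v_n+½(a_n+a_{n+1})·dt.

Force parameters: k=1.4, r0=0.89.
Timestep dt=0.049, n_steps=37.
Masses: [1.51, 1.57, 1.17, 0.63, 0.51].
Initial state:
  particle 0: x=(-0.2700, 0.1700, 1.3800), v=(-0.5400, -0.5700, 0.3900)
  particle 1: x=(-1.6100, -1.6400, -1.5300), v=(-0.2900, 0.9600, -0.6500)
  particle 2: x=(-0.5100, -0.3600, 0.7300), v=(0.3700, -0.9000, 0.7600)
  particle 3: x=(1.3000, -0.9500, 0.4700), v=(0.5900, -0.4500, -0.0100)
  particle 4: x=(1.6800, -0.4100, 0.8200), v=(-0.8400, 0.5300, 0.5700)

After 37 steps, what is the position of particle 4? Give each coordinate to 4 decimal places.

step 0: x0=(-0.2700, 0.1700, 1.3800) x1=(-1.6100, -1.6400, -1.5300) x2=(-0.5100, -0.3600, 0.7300) x3=(1.3000, -0.9500, 0.4700) x4=(1.6800, -0.4100, 0.8200)
step 1: x0=(-0.2953, 0.1395, 1.3957) x1=(-1.6172, -1.5890, -1.5542) x2=(-0.4897, -0.4059, 0.7649) x3=(1.3178, -0.9711, 0.4671) x4=(1.6225, -0.3857, 0.8429)
step 2: x0=(-0.3183, 0.1039, 1.4046) x1=(-1.6104, -1.5303, -1.5630) x2=(-0.4653, -0.4550, 0.7948) x3=(1.3134, -0.9902, 0.4595) x4=(1.5333, -0.3651, 0.8556)
step 3: x0=(-0.3390, 0.0637, 1.4067) x1=(-1.5898, -1.4647, -1.5561) x2=(-0.4374, -0.5070, 0.8195) x3=(1.2868, -1.0069, 0.4474) x4=(1.4140, -0.3485, 0.8579)
step 4: x0=(-0.3576, 0.0191, 1.4020) x1=(-1.5559, -1.3926, -1.5338) x2=(-0.4064, -0.5615, 0.8390) x3=(1.2388, -1.0212, 0.4310) x4=(1.2669, -0.3361, 0.8500)
step 5: x0=(-0.3743, -0.0294, 1.3907) x1=(-1.5094, -1.3147, -1.4964) x2=(-0.3730, -0.6181, 0.8531) x3=(1.1704, -1.0329, 0.4108) x4=(1.0951, -0.3282, 0.8321)
step 6: x0=(-0.3894, -0.0814, 1.3730) x1=(-1.4510, -1.2317, -1.4442) x2=(-0.3381, -0.6765, 0.8619) x3=(1.0831, -1.0419, 0.3870) x4=(0.9021, -0.3248, 0.8045)
step 7: x0=(-0.4034, -0.1365, 1.3492) x1=(-1.3819, -1.1445, -1.3781) x2=(-0.3024, -0.7363, 0.8655) x3=(0.9786, -1.0482, 0.3601) x4=(0.6918, -0.3256, 0.7676)
step 8: x0=(-0.4165, -0.1943, 1.3197) x1=(-1.3030, -1.0538, -1.2989) x2=(-0.2669, -0.7972, 0.8641) x3=(0.8588, -1.0516, 0.3305) x4=(0.4685, -0.3303, 0.7220)
step 9: x0=(-0.4293, -0.2541, 1.2850) x1=(-1.2158, -0.9604, -1.2076) x2=(-0.2321, -0.8591, 0.8581) x3=(0.7259, -1.0522, 0.2988) x4=(0.2364, -0.3381, 0.6679)
step 10: x0=(-0.4420, -0.3157, 1.2456) x1=(-1.1215, -0.8651, -1.1054) x2=(-0.1988, -0.9219, 0.8481) x3=(0.5822, -1.0500, 0.2651) x4=(-0.0011, -0.3481, 0.6056)
step 11: x0=(-0.4550, -0.3786, 1.2023) x1=(-1.0216, -0.7687, -0.9936) x2=(-0.1669, -0.9855, 0.8348) x3=(0.4301, -1.0451, 0.2299) x4=(-0.2416, -0.3591, 0.5354)
step 12: x0=(-0.4682, -0.4424, 1.1556) x1=(-0.9174, -0.6720, -0.8737) x2=(-0.1363, -1.0495, 0.8186) x3=(0.2717, -1.0376, 0.1933) x4=(-0.4839, -0.3707, 0.4582)
step 13: x0=(-0.4815, -0.5067, 1.1061) x1=(-0.8102, -0.5755, -0.7473) x2=(-0.1068, -1.1134, 0.8000) x3=(0.1088, -1.0275, 0.1554) x4=(-0.7268, -0.3834, 0.3761)
step 14: x0=(-0.4948, -0.5713, 1.0541) x1=(-0.7012, -0.4798, -0.6159) x2=(-0.0787, -1.1765, 0.7795) x3=(-0.0571, -1.0151, 0.1165) x4=(-0.9684, -0.3978, 0.2918)
step 15: x0=(-0.5083, -0.6358, 1.0001) x1=(-0.5911, -0.3851, -0.4809) x2=(-0.0521, -1.2383, 0.7572) x3=(-0.2251, -1.0008, 0.0769) x4=(-1.2068, -0.4145, 0.2081)
step 16: x0=(-0.5222, -0.7000, 0.9441) x1=(-0.4805, -0.2914, -0.3435) x2=(-0.0272, -1.2984, 0.7329) x3=(-0.3947, -0.9851, 0.0373) x4=(-1.4396, -0.4347, 0.1264)
step 17: x0=(-0.5368, -0.7635, 0.8865) x1=(-0.3698, -0.1989, -0.2040) x2=(-0.0047, -1.3563, 0.7065) x3=(-0.5658, -0.9690, -0.0017) x4=(-1.6632, -0.4589, 0.0475)
step 18: x0=(-0.5523, -0.8264, 0.8276) x1=(-0.2599, -0.1077, -0.0629) x2=(0.0147, -1.4115, 0.6777) x3=(-0.7383, -0.9526, -0.0401) x4=(-1.8732, -0.4874, -0.0274)
step 19: x0=(-0.5691, -0.8884, 0.7673) x1=(-0.1515, -0.0186, 0.0793) x2=(0.0301, -1.4633, 0.6464) x3=(-0.9113, -0.9357, -0.0776) x4=(-2.0648, -0.5203, -0.0972)
step 20: x0=(-0.5874, -0.9495, 0.7056) x1=(-0.0459, 0.0676, 0.2222) x2=(0.0408, -1.5113, 0.6123) x3=(-1.0833, -0.9178, -0.1136) x4=(-2.2338, -0.5573, -0.1604)
step 21: x0=(-0.6074, -1.0093, 0.6425) x1=(0.0558, 0.1500, 0.3649) x2=(0.0460, -1.5548, 0.5754) x3=(-1.2523, -0.8986, -0.1471) x4=(-2.3764, -0.5978, -0.2156)
step 22: x0=(-0.6294, -1.0677, 0.5779) x1=(0.1521, 0.2276, 0.5067) x2=(0.0448, -1.5933, 0.5358) x3=(-1.4156, -0.8779, -0.1771) x4=(-2.4893, -0.6414, -0.2615)
step 23: x0=(-0.6534, -1.1242, 0.5118) x1=(0.2418, 0.2994, 0.6466) x2=(0.0368, -1.6263, 0.4935) x3=(-1.5706, -0.8558, -0.2024) x4=(-2.5705, -0.6871, -0.2971)
step 24: x0=(-0.6796, -1.1785, 0.4444) x1=(0.3237, 0.3646, 0.7837) x2=(0.0216, -1.6533, 0.4488) x3=(-1.7145, -0.8323, -0.2221) x4=(-2.6183, -0.7343, -0.3214)
step 25: x0=(-0.7079, -1.2301, 0.3760) x1=(0.3966, 0.4221, 0.9168) x2=(-0.0011, -1.6740, 0.4021) x3=(-1.8445, -0.8077, -0.2351) x4=(-2.6322, -0.7821, -0.3339)
step 26: x0=(-0.7382, -1.2786, 0.3068) x1=(0.4595, 0.4712, 1.0449) x2=(-0.0313, -1.6879, 0.3537) x3=(-1.9581, -0.7820, -0.2408) x4=(-2.6126, -0.8298, -0.3342)
step 27: x0=(-0.7704, -1.3238, 0.2374) x1=(0.5117, 0.5113, 1.1670) x2=(-0.0688, -1.6948, 0.3041) x3=(-2.0528, -0.7555, -0.2385) x4=(-2.5607, -0.8766, -0.3225)
step 28: x0=(-0.8043, -1.3652, 0.1682) x1=(0.5524, 0.5416, 1.2821) x2=(-0.1133, -1.6947, 0.2541) x3=(-2.1266, -0.7279, -0.2277) x4=(-2.4783, -0.9222, -0.2990)
step 29: x0=(-0.8395, -1.4026, 0.0997) x1=(0.5811, 0.5618, 1.3892) x2=(-0.1642, -1.6874, 0.2040) x3=(-2.1782, -0.6986, -0.2082) x4=(-2.3678, -0.9668, -0.2641)
step 30: x0=(-0.8758, -1.4359, 0.0324) x1=(0.5975, 0.5715, 1.4876) x2=(-0.2207, -1.6729, 0.1548) x3=(-2.2077, -0.6668, -0.1797) x4=(-2.2310, -1.0109, -0.2186)
step 31: x0=(-0.9125, -1.4648, -0.0331) x1=(0.6015, 0.5704, 1.5764) x2=(-0.2820, -1.6514, 0.1070) x3=(-2.2164, -0.6322, -0.1428) x4=(-2.0691, -1.0544, -0.1629)
step 32: x0=(-0.9493, -1.4893, -0.0964) x1=(0.5931, 0.5584, 1.6552) x2=(-0.3470, -1.6230, 0.0614) x3=(-2.2055, -0.5957, -0.0979) x4=(-1.8846, -1.0953, -0.0975)
step 33: x0=(-0.9856, -1.5096, -0.1570) x1=(0.5726, 0.5357, 1.7233) x2=(-0.4146, -1.5881, 0.0187) x3=(-2.1757, -0.5585, -0.0454) x4=(-1.6816, -1.1318, -0.0231)
step 34: x0=(-1.0209, -1.5256, -0.2148) x1=(0.5403, 0.5023, 1.7805) x2=(-0.4836, -1.5469, -0.0206) x3=(-2.1276, -0.5217, 0.0139) x4=(-1.4648, -1.1616, 0.0600)
step 35: x0=(-1.0550, -1.5378, -0.2696) x1=(0.4968, 0.4585, 1.8264) x2=(-0.5526, -1.4999, -0.0558) x3=(-2.0617, -0.4861, 0.0796) x4=(-1.2389, -1.1829, 0.1518)
step 36: x0=(-1.0880, -1.5463, -0.3214) x1=(0.4428, 0.4048, 1.8611) x2=(-0.6206, -1.4476, -0.0868) x3=(-1.9789, -0.4525, 0.1509) x4=(-1.0072, -1.1943, 0.2528)
step 37: x0=(-1.1200, -1.5510, -0.3701) x1=(0.3790, 0.3417, 1.8846) x2=(-0.6868, -1.3904, -0.1137) x3=(-1.8800, -0.4217, 0.2273) x4=(-0.7722, -1.1957, 0.3632)

(-0.7722, -1.1957, 0.3632)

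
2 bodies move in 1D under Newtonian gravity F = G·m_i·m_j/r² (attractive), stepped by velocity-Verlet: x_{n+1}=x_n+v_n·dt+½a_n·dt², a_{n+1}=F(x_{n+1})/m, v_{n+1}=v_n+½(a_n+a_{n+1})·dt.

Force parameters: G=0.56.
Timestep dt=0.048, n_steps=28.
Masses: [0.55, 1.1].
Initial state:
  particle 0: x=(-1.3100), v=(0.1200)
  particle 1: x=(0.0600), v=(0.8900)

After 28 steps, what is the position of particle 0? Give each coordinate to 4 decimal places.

(-0.9384)

step 0: x0=(-1.3100) x1=(0.0600)
step 1: x0=(-1.3039) x1=(0.1025)
step 2: x0=(-1.2970) x1=(0.1447)
step 3: x0=(-1.2895) x1=(0.1865)
step 4: x0=(-1.2813) x1=(0.2280)
step 5: x0=(-1.2725) x1=(0.2692)
step 6: x0=(-1.2631) x1=(0.3101)
step 7: x0=(-1.2531) x1=(0.3507)
step 8: x0=(-1.2425) x1=(0.3911)
step 9: x0=(-1.2315) x1=(0.4311)
step 10: x0=(-1.2199) x1=(0.4709)
step 11: x0=(-1.2078) x1=(0.5105)
step 12: x0=(-1.1953) x1=(0.5498)
step 13: x0=(-1.1822) x1=(0.5889)
step 14: x0=(-1.1688) x1=(0.6278)
step 15: x0=(-1.1548) x1=(0.6664)
step 16: x0=(-1.1405) x1=(0.7048)
step 17: x0=(-1.1257) x1=(0.7431)
step 18: x0=(-1.1106) x1=(0.7811)
step 19: x0=(-1.0950) x1=(0.8189)
step 20: x0=(-1.0791) x1=(0.8565)
step 21: x0=(-1.0627) x1=(0.8940)
step 22: x0=(-1.0460) x1=(0.9312)
step 23: x0=(-1.0290) x1=(0.9683)
step 24: x0=(-1.0115) x1=(1.0052)
step 25: x0=(-0.9938) x1=(1.0419)
step 26: x0=(-0.9757) x1=(1.0784)
step 27: x0=(-0.9572) x1=(1.1148)
step 28: x0=(-0.9384) x1=(1.1510)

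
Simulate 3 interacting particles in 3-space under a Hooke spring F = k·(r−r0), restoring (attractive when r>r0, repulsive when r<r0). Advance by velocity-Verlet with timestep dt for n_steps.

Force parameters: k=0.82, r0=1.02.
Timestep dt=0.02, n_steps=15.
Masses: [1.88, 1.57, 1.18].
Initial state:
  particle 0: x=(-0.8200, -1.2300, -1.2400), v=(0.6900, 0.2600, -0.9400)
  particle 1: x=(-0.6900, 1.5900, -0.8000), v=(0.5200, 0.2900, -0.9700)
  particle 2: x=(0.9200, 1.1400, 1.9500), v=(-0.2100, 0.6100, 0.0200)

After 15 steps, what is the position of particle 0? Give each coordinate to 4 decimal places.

step 0: x0=(-0.8200, -1.2300, -1.2400) x1=(-0.6900, 1.5900, -0.8000) x2=(0.9200, 1.1400, 1.9500)
step 1: x0=(-0.8061, -1.2245, -1.2586) x1=(-0.6795, 1.5956, -0.8192) x2=(0.9155, 1.1520, 1.9498)
step 2: x0=(-0.7919, -1.2183, -1.2766) x1=(-0.6688, 1.6007, -0.8381) x2=(0.9103, 1.1636, 1.9484)
step 3: x0=(-0.7775, -1.2115, -1.2943) x1=(-0.6579, 1.6054, -0.8567) x2=(0.9044, 1.1747, 1.9458)
step 4: x0=(-0.7629, -1.2041, -1.3114) x1=(-0.6467, 1.6097, -0.8749) x2=(0.8979, 1.1854, 1.9419)
step 5: x0=(-0.7480, -1.1961, -1.3280) x1=(-0.6354, 1.6135, -0.8928) x2=(0.8907, 1.1957, 1.9368)
step 6: x0=(-0.7329, -1.1874, -1.3442) x1=(-0.6238, 1.6169, -0.9103) x2=(0.8829, 1.2056, 1.9305)
step 7: x0=(-0.7175, -1.1781, -1.3598) x1=(-0.6121, 1.6198, -0.9275) x2=(0.8744, 1.2150, 1.9230)
step 8: x0=(-0.7019, -1.1681, -1.3750) x1=(-0.6001, 1.6223, -0.9443) x2=(0.8654, 1.2240, 1.9142)
step 9: x0=(-0.6862, -1.1575, -1.3897) x1=(-0.5880, 1.6244, -0.9608) x2=(0.8557, 1.2326, 1.9041)
step 10: x0=(-0.6702, -1.1463, -1.4039) x1=(-0.5757, 1.6261, -0.9769) x2=(0.8454, 1.2407, 1.8929)
step 11: x0=(-0.6539, -1.1345, -1.4176) x1=(-0.5632, 1.6273, -0.9927) x2=(0.8345, 1.2484, 1.8803)
step 12: x0=(-0.6375, -1.1220, -1.4309) x1=(-0.5504, 1.6281, -1.0081) x2=(0.8231, 1.2557, 1.8665)
step 13: x0=(-0.6209, -1.1089, -1.4436) x1=(-0.5376, 1.6285, -1.0231) x2=(0.8110, 1.2625, 1.8515)
step 14: x0=(-0.6041, -1.0952, -1.4559) x1=(-0.5245, 1.6285, -1.0378) x2=(0.7985, 1.2689, 1.8353)
step 15: x0=(-0.5870, -1.0809, -1.4676) x1=(-0.5112, 1.6281, -1.0522) x2=(0.7853, 1.2748, 1.8177)

(-0.5870, -1.0809, -1.4676)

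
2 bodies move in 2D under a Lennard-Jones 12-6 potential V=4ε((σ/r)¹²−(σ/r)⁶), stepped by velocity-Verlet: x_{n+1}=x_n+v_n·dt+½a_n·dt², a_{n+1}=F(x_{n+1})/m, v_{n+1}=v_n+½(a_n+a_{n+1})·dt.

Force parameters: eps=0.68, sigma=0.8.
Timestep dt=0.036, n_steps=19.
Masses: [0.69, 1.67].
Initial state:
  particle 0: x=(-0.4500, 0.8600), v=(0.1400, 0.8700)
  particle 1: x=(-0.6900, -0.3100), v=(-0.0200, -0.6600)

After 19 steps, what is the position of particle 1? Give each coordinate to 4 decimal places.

step 0: x0=(-0.4500, 0.8600) x1=(-0.6900, -0.3100)
step 1: x0=(-0.4452, 0.8904) x1=(-0.6906, -0.3334)
step 2: x0=(-0.4406, 0.9193) x1=(-0.6912, -0.3562)
step 3: x0=(-0.4362, 0.9472) x1=(-0.6916, -0.3785)
step 4: x0=(-0.4321, 0.9741) x1=(-0.6920, -0.4004)
step 5: x0=(-0.4280, 1.0004) x1=(-0.6923, -0.4221)
step 6: x0=(-0.4241, 1.0261) x1=(-0.6925, -0.4435)
step 7: x0=(-0.4203, 1.0513) x1=(-0.6928, -0.4648)
step 8: x0=(-0.4165, 1.0762) x1=(-0.6930, -0.4859)
step 9: x0=(-0.4127, 1.1007) x1=(-0.6931, -0.5068)
step 10: x0=(-0.4091, 1.1250) x1=(-0.6933, -0.5277)
step 11: x0=(-0.4054, 1.1491) x1=(-0.6934, -0.5485)
step 12: x0=(-0.4018, 1.1731) x1=(-0.6936, -0.5692)
step 13: x0=(-0.3982, 1.1969) x1=(-0.6937, -0.5898)
step 14: x0=(-0.3946, 1.2205) x1=(-0.6938, -0.6104)
step 15: x0=(-0.3910, 1.2441) x1=(-0.6939, -0.6310)
step 16: x0=(-0.3875, 1.2676) x1=(-0.6940, -0.6515)
step 17: x0=(-0.3840, 1.2909) x1=(-0.6941, -0.6720)
step 18: x0=(-0.3804, 1.3143) x1=(-0.6942, -0.6924)
step 19: x0=(-0.3769, 1.3376) x1=(-0.6943, -0.7129)

(-0.6943, -0.7129)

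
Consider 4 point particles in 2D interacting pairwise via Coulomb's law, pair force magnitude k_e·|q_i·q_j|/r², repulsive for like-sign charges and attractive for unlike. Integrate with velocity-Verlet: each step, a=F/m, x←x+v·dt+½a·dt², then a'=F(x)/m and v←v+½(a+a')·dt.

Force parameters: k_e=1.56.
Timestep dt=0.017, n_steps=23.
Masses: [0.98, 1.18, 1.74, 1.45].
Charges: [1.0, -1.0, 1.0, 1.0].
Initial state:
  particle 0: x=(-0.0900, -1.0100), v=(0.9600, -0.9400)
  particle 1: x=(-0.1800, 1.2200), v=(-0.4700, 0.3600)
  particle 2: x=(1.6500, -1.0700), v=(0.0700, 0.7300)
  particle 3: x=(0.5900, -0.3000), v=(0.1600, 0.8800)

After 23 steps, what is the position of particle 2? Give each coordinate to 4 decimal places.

step 0: x0=(-0.0900, -1.0100) x1=(-0.1800, 1.2200) x2=(1.6500, -1.0700) x3=(0.5900, -0.3000)
step 1: x0=(-0.0739, -1.0261) x1=(-0.1879, 1.2260) x2=(1.6513, -1.0576) x3=(0.5927, -0.2848)
step 2: x0=(-0.0583, -1.0425) x1=(-0.1958, 1.2318) x2=(1.6528, -1.0453) x3=(0.5955, -0.2692)
step 3: x0=(-0.0432, -1.0591) x1=(-0.2036, 1.2373) x2=(1.6544, -1.0331) x3=(0.5982, -0.2532)
step 4: x0=(-0.0284, -1.0759) x1=(-0.2112, 1.2427) x2=(1.6563, -1.0209) x3=(0.6010, -0.2367)
step 5: x0=(-0.0141, -1.0930) x1=(-0.2188, 1.2478) x2=(1.6583, -1.0088) x3=(0.6037, -0.2198)
step 6: x0=(-0.0002, -1.1104) x1=(-0.2262, 1.2527) x2=(1.6606, -0.9967) x3=(0.6063, -0.2024)
step 7: x0=(0.0133, -1.1280) x1=(-0.2336, 1.2573) x2=(1.6630, -0.9847) x3=(0.6089, -0.1847)
step 8: x0=(0.0264, -1.1459) x1=(-0.2409, 1.2618) x2=(1.6656, -0.9728) x3=(0.6115, -0.1665)
step 9: x0=(0.0392, -1.1640) x1=(-0.2480, 1.2660) x2=(1.6685, -0.9609) x3=(0.6140, -0.1480)
step 10: x0=(0.0516, -1.1824) x1=(-0.2551, 1.2700) x2=(1.6715, -0.9491) x3=(0.6164, -0.1290)
step 11: x0=(0.0637, -1.2010) x1=(-0.2620, 1.2738) x2=(1.6747, -0.9373) x3=(0.6186, -0.1096)
step 12: x0=(0.0755, -1.2198) x1=(-0.2688, 1.2774) x2=(1.6781, -0.9256) x3=(0.6208, -0.0898)
step 13: x0=(0.0870, -1.2388) x1=(-0.2755, 1.2808) x2=(1.6816, -0.9139) x3=(0.6229, -0.0697)
step 14: x0=(0.0982, -1.2581) x1=(-0.2821, 1.2839) x2=(1.6854, -0.9023) x3=(0.6249, -0.0492)
step 15: x0=(0.1091, -1.2775) x1=(-0.2885, 1.2869) x2=(1.6894, -0.8907) x3=(0.6267, -0.0283)
step 16: x0=(0.1197, -1.2972) x1=(-0.2949, 1.2896) x2=(1.6935, -0.8792) x3=(0.6284, -0.0070)
step 17: x0=(0.1300, -1.3171) x1=(-0.3011, 1.2922) x2=(1.6978, -0.8677) x3=(0.6300, 0.0146)
step 18: x0=(0.1401, -1.3371) x1=(-0.3072, 1.2945) x2=(1.7023, -0.8562) x3=(0.6314, 0.0365)
step 19: x0=(0.1500, -1.3574) x1=(-0.3131, 1.2966) x2=(1.7070, -0.8448) x3=(0.6326, 0.0588)
step 20: x0=(0.1596, -1.3778) x1=(-0.3189, 1.2985) x2=(1.7118, -0.8334) x3=(0.6337, 0.0814)
step 21: x0=(0.1690, -1.3985) x1=(-0.3246, 1.3002) x2=(1.7168, -0.8220) x3=(0.6347, 0.1044)
step 22: x0=(0.1781, -1.4193) x1=(-0.3302, 1.3017) x2=(1.7220, -0.8107) x3=(0.6355, 0.1277)
step 23: x0=(0.1871, -1.4402) x1=(-0.3355, 1.3029) x2=(1.7273, -0.7994) x3=(0.6361, 0.1513)

(1.7273, -0.7994)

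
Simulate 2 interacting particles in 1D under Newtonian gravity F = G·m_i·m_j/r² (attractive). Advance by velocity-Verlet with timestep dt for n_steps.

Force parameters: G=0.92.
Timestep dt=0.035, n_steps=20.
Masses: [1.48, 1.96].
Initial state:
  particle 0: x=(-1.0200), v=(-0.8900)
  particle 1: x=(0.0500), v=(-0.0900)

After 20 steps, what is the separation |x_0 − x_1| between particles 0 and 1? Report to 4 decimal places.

step 0: x0=(-1.0200) x1=(0.0500)
step 1: x0=(-1.0502) x1=(0.0461)
step 2: x0=(-1.0785) x1=(0.0409)
step 3: x0=(-1.1051) x1=(0.0343)
step 4: x0=(-1.1300) x1=(0.0264)
step 5: x0=(-1.1532) x1=(0.0172)
step 6: x0=(-1.1749) x1=(0.0069)
step 7: x0=(-1.1949) x1=(-0.0046)
step 8: x0=(-1.2134) x1=(-0.0174)
step 9: x0=(-1.2303) x1=(-0.0312)
step 10: x0=(-1.2457) x1=(-0.0463)
step 11: x0=(-1.2596) x1=(-0.0625)
step 12: x0=(-1.2719) x1=(-0.0799)
step 13: x0=(-1.2826) x1=(-0.0984)
step 14: x0=(-1.2918) x1=(-0.1181)
step 15: x0=(-1.2994) x1=(-0.1391)
step 16: x0=(-1.3054) x1=(-0.1613)
step 17: x0=(-1.3096) x1=(-0.1847)
step 18: x0=(-1.3121) x1=(-0.2095)
step 19: x0=(-1.3128) x1=(-0.2356)
step 20: x0=(-1.3116) x1=(-0.2632)

1.0484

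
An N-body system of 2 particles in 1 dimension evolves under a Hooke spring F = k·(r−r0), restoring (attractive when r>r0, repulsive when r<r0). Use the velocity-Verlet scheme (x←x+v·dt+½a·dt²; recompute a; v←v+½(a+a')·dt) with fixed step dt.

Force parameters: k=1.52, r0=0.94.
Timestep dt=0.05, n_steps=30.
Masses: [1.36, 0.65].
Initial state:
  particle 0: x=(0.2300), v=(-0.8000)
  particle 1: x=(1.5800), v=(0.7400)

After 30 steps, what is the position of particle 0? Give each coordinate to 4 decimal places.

(-0.0584)

step 0: x0=(0.2300) x1=(1.5800)
step 1: x0=(0.1906) x1=(1.6158)
step 2: x0=(0.1525) x1=(1.6488)
step 3: x0=(0.1160) x1=(1.6785)
step 4: x0=(0.0812) x1=(1.7046)
step 5: x0=(0.0483) x1=(1.7266)
step 6: x0=(0.0175) x1=(1.7444)
step 7: x0=(-0.0111) x1=(1.7576)
step 8: x0=(-0.0374) x1=(1.7659)
step 9: x0=(-0.0612) x1=(1.7691)
step 10: x0=(-0.0826) x1=(1.7672)
step 11: x0=(-0.1015) x1=(1.7600)
step 12: x0=(-0.1178) x1=(1.7473)
step 13: x0=(-0.1315) x1=(1.7293)
step 14: x0=(-0.1426) x1=(1.7058)
step 15: x0=(-0.1511) x1=(1.6771)
step 16: x0=(-0.1572) x1=(1.6432)
step 17: x0=(-0.1609) x1=(1.6042)
step 18: x0=(-0.1623) x1=(1.5604)
step 19: x0=(-0.1615) x1=(1.5120)
step 20: x0=(-0.1587) x1=(1.4594)
step 21: x0=(-0.1539) x1=(1.4028)
step 22: x0=(-0.1475) x1=(1.3426)
step 23: x0=(-0.1395) x1=(1.2791)
step 24: x0=(-0.1301) x1=(1.2129)
step 25: x0=(-0.1197) x1=(1.1443)
step 26: x0=(-0.1083) x1=(1.0738)
step 27: x0=(-0.0962) x1=(1.0019)
step 28: x0=(-0.0837) x1=(0.9291)
step 29: x0=(-0.0711) x1=(0.8558)
step 30: x0=(-0.0584) x1=(0.7826)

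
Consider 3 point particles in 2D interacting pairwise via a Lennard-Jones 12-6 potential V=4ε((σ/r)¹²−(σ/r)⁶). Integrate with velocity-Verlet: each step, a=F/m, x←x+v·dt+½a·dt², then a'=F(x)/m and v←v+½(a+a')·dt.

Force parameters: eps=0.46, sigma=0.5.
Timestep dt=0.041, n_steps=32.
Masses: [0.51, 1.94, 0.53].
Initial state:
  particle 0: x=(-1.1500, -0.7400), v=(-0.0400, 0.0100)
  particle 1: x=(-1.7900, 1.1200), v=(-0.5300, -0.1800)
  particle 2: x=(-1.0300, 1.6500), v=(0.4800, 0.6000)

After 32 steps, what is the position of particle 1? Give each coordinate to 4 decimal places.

(-2.4673, 0.8958)

step 0: x0=(-1.1500, -0.7400) x1=(-1.7900, 1.1200) x2=(-1.0300, 1.6500)
step 1: x0=(-1.1516, -0.7396) x1=(-1.8116, 1.1127) x2=(-1.0107, 1.6743)
step 2: x0=(-1.1533, -0.7392) x1=(-1.8331, 1.1055) x2=(-0.9919, 1.6983)
step 3: x0=(-1.1549, -0.7387) x1=(-1.8545, 1.0983) x2=(-0.9734, 1.7221)
step 4: x0=(-1.1566, -0.7383) x1=(-1.8758, 1.0912) x2=(-0.9552, 1.7456)
step 5: x0=(-1.1582, -0.7379) x1=(-1.8971, 1.0842) x2=(-0.9372, 1.7691)
step 6: x0=(-1.1599, -0.7374) x1=(-1.9183, 1.0771) x2=(-0.9193, 1.7924)
step 7: x0=(-1.1615, -0.7370) x1=(-1.9396, 1.0701) x2=(-0.9016, 1.8156)
step 8: x0=(-1.1632, -0.7365) x1=(-1.9607, 1.0631) x2=(-0.8839, 1.8388)
step 9: x0=(-1.1648, -0.7361) x1=(-1.9819, 1.0561) x2=(-0.8662, 1.8620)
step 10: x0=(-1.1665, -0.7356) x1=(-2.0031, 1.0491) x2=(-0.8487, 1.8851)
step 11: x0=(-1.1681, -0.7351) x1=(-2.0242, 1.0421) x2=(-0.8311, 1.9082)
step 12: x0=(-1.1698, -0.7347) x1=(-2.0453, 1.0352) x2=(-0.8136, 1.9312)
step 13: x0=(-1.1715, -0.7342) x1=(-2.0665, 1.0282) x2=(-0.7961, 1.9543)
step 14: x0=(-1.1731, -0.7337) x1=(-2.0876, 1.0212) x2=(-0.7786, 1.9773)
step 15: x0=(-1.1748, -0.7332) x1=(-2.1087, 1.0142) x2=(-0.7612, 2.0003)
step 16: x0=(-1.1765, -0.7327) x1=(-2.1298, 1.0073) x2=(-0.7437, 2.0233)
step 17: x0=(-1.1781, -0.7322) x1=(-2.1509, 1.0003) x2=(-0.7263, 2.0463)
step 18: x0=(-1.1798, -0.7317) x1=(-2.1720, 0.9933) x2=(-0.7089, 2.0693)
step 19: x0=(-1.1815, -0.7312) x1=(-2.1931, 0.9864) x2=(-0.6914, 2.0923)
step 20: x0=(-1.1832, -0.7307) x1=(-2.2142, 0.9794) x2=(-0.6740, 2.1153)
step 21: x0=(-1.1849, -0.7302) x1=(-2.2353, 0.9724) x2=(-0.6566, 2.1383)
step 22: x0=(-1.1865, -0.7297) x1=(-2.2564, 0.9655) x2=(-0.6392, 2.1612)
step 23: x0=(-1.1882, -0.7292) x1=(-2.2775, 0.9585) x2=(-0.6218, 2.1842)
step 24: x0=(-1.1899, -0.7286) x1=(-2.2986, 0.9516) x2=(-0.6044, 2.2072)
step 25: x0=(-1.1916, -0.7281) x1=(-2.3197, 0.9446) x2=(-0.5870, 2.2302)
step 26: x0=(-1.1933, -0.7276) x1=(-2.3408, 0.9376) x2=(-0.5696, 2.2531)
step 27: x0=(-1.1950, -0.7270) x1=(-2.3619, 0.9307) x2=(-0.5522, 2.2761)
step 28: x0=(-1.1967, -0.7265) x1=(-2.3830, 0.9237) x2=(-0.5348, 2.2991)
step 29: x0=(-1.1984, -0.7260) x1=(-2.4041, 0.9167) x2=(-0.5174, 2.3220)
step 30: x0=(-1.2001, -0.7254) x1=(-2.4252, 0.9097) x2=(-0.5000, 2.3450)
step 31: x0=(-1.2018, -0.7249) x1=(-2.4462, 0.9028) x2=(-0.4827, 2.3680)
step 32: x0=(-1.2035, -0.7243) x1=(-2.4673, 0.8958) x2=(-0.4653, 2.3909)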